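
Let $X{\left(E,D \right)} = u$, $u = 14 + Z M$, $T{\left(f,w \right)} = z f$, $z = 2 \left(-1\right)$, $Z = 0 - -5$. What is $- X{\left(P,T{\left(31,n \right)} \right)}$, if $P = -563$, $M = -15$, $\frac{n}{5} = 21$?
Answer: $61$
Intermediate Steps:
$n = 105$ ($n = 5 \cdot 21 = 105$)
$Z = 5$ ($Z = 0 + 5 = 5$)
$z = -2$
$T{\left(f,w \right)} = - 2 f$
$u = -61$ ($u = 14 + 5 \left(-15\right) = 14 - 75 = -61$)
$X{\left(E,D \right)} = -61$
$- X{\left(P,T{\left(31,n \right)} \right)} = \left(-1\right) \left(-61\right) = 61$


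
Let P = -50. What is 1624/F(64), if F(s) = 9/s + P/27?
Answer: -2806272/2957 ≈ -949.03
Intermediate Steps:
F(s) = -50/27 + 9/s (F(s) = 9/s - 50/27 = -50/27 + 9/s)
1624/F(64) = 1624/(-50/27 + 9/64) = 1624/(-2957/1728) = 1624*(-1728/2957) = -2806272/2957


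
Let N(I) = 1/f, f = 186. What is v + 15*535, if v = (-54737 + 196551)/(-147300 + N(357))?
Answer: 219840959571/27397799 ≈ 8024.0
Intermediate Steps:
N(I) = 1/186
v = -26377404/27397799 (v = (-54737 + 196551)/(-147300 + 1/186) = 141814/(-27397799/186) = 141814*(-186/27397799) = -26377404/27397799 ≈ -0.96276)
v + 15*535 = -26377404/27397799 + 15*535 = -26377404/27397799 + 8025 = 219840959571/27397799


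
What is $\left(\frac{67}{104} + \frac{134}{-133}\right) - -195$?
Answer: $\frac{2692215}{13832} \approx 194.64$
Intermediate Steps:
$\left(\frac{67}{104} + \frac{134}{-133}\right) - -195 = \left(67 \cdot \frac{1}{104} + 134 \left(- \frac{1}{133}\right)\right) + 195 = \left(\frac{67}{104} - \frac{134}{133}\right) + 195 = - \frac{5025}{13832} + 195 = \frac{2692215}{13832}$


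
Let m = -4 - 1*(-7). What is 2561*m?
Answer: 7683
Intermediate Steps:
m = 3 (m = -4 + 7 = 3)
2561*m = 2561*3 = 7683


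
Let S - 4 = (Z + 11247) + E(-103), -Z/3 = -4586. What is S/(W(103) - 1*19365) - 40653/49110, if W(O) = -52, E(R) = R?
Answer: -670830987/317856290 ≈ -2.1105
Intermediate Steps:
Z = 13758 (Z = -3*(-4586) = 13758)
S = 24906 (S = 4 + ((13758 + 11247) - 103) = 4 + (25005 - 103) = 4 + 24902 = 24906)
S/(W(103) - 1*19365) - 40653/49110 = 24906/(-52 - 1*19365) - 40653/49110 = 24906/(-52 - 19365) - 40653*1/49110 = 24906/(-19417) - 13551/16370 = 24906*(-1/19417) - 13551/16370 = -24906/19417 - 13551/16370 = -670830987/317856290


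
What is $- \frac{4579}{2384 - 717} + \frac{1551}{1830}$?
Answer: $- \frac{1931351}{1016870} \approx -1.8993$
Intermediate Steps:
$- \frac{4579}{2384 - 717} + \frac{1551}{1830} = - \frac{4579}{1667} + 1551 \cdot \frac{1}{1830} = \left(-4579\right) \frac{1}{1667} + \frac{517}{610} = - \frac{4579}{1667} + \frac{517}{610} = - \frac{1931351}{1016870}$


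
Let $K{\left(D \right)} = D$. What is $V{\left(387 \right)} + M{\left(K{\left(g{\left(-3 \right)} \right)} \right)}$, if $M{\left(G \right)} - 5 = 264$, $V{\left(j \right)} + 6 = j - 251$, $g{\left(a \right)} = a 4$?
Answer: $399$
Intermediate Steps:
$g{\left(a \right)} = 4 a$
$V{\left(j \right)} = -257 + j$ ($V{\left(j \right)} = -6 + \left(j - 251\right) = -6 + \left(-251 + j\right) = -257 + j$)
$M{\left(G \right)} = 269$ ($M{\left(G \right)} = 5 + 264 = 269$)
$V{\left(387 \right)} + M{\left(K{\left(g{\left(-3 \right)} \right)} \right)} = \left(-257 + 387\right) + 269 = 130 + 269 = 399$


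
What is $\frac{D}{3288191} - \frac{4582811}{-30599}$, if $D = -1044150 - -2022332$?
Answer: $\frac{15099089275919}{100615356409} \approx 150.07$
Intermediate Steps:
$D = 978182$ ($D = -1044150 + 2022332 = 978182$)
$\frac{D}{3288191} - \frac{4582811}{-30599} = \frac{978182}{3288191} - \frac{4582811}{-30599} = 978182 \cdot \frac{1}{3288191} - - \frac{4582811}{30599} = \frac{978182}{3288191} + \frac{4582811}{30599} = \frac{15099089275919}{100615356409}$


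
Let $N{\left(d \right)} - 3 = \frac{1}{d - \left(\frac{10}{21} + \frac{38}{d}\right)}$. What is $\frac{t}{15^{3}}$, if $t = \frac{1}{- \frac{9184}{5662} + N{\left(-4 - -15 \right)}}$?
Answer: $\frac{4623023}{23706992250} \approx 0.00019501$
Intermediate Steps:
$N{\left(d \right)} = 3 + \frac{1}{- \frac{10}{21} + d - \frac{38}{d}}$ ($N{\left(d \right)} = 3 + \frac{1}{d - \left(\frac{10}{21} + \frac{38}{d}\right)} = 3 + \frac{1}{- \frac{10}{21} + d - \frac{38}{d}}$)
$t = \frac{4623023}{7024294}$ ($t = \frac{1}{- \frac{9184}{5662} + \frac{9 \left(266 - -11 - 7 \left(-4 - -15\right)^{2}\right)}{798 - 21 \left(-4 - -15\right)^{2} + 10 \left(-4 - -15\right)}} = \frac{1}{\left(-9184\right) \frac{1}{5662} + \frac{9 \left(266 + \left(-4 + 15\right) - 7 \left(-4 + 15\right)^{2}\right)}{798 - 21 \left(-4 + 15\right)^{2} + 10 \left(-4 + 15\right)}} = \frac{1}{- \frac{4592}{2831} + \frac{9 \left(266 + 11 - 7 \cdot 11^{2}\right)}{798 - 21 \cdot 11^{2} + 10 \cdot 11}} = \frac{1}{- \frac{4592}{2831} + \frac{9 \left(266 + 11 - 847\right)}{798 - 2541 + 110}} = \frac{1}{- \frac{4592}{2831} + 9 \frac{1}{-1633} \left(-570\right)} = \frac{1}{- \frac{4592}{2831} + 9 \left(- \frac{1}{1633}\right) \left(-570\right)} = \frac{1}{- \frac{4592}{2831} + \frac{5130}{1633}} = \frac{1}{\frac{7024294}{4623023}} = \frac{4623023}{7024294} \approx 0.65815$)
$\frac{t}{15^{3}} = \frac{4623023}{7024294 \cdot 15^{3}} = \frac{4623023}{7024294 \cdot 3375} = \frac{4623023}{7024294} \cdot \frac{1}{3375} = \frac{4623023}{23706992250}$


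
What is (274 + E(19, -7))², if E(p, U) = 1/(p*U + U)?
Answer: 1471412881/19600 ≈ 75072.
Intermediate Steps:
E(p, U) = 1/(U + U*p) (E(p, U) = 1/(U*p + U) = 1/(U + U*p))
(274 + E(19, -7))² = (274 + 1/((-7)*(1 + 19)))² = (274 - ⅐/20)² = (274 - ⅐*1/20)² = (274 - 1/140)² = (38359/140)² = 1471412881/19600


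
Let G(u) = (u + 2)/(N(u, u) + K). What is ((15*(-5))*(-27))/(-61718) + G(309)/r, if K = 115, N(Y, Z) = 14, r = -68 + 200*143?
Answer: -3717038701/113580499452 ≈ -0.032726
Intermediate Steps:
r = 28532 (r = -68 + 28600 = 28532)
G(u) = 2/129 + u/129 (G(u) = (u + 2)/(14 + 115) = (2 + u)/129 = (2 + u)*(1/129) = 2/129 + u/129)
((15*(-5))*(-27))/(-61718) + G(309)/r = ((15*(-5))*(-27))/(-61718) + (2/129 + (1/129)*309)/28532 = -75*(-27)*(-1/61718) + (2/129 + 103/43)*(1/28532) = 2025*(-1/61718) + (311/129)*(1/28532) = -2025/61718 + 311/3680628 = -3717038701/113580499452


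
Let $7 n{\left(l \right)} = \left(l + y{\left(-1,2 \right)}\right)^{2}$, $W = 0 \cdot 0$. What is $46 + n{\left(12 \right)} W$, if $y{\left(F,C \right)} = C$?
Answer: $46$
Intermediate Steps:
$W = 0$
$n{\left(l \right)} = \frac{\left(2 + l\right)^{2}}{7}$ ($n{\left(l \right)} = \frac{\left(l + 2\right)^{2}}{7} = \frac{\left(2 + l\right)^{2}}{7}$)
$46 + n{\left(12 \right)} W = 46 + \frac{\left(2 + 12\right)^{2}}{7} \cdot 0 = 46 + \frac{14^{2}}{7} \cdot 0 = 46 + \frac{1}{7} \cdot 196 \cdot 0 = 46 + 28 \cdot 0 = 46 + 0 = 46$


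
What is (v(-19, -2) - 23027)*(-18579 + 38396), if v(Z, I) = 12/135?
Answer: -20534593387/45 ≈ -4.5632e+8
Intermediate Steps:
v(Z, I) = 4/45 (v(Z, I) = 12*(1/135) = 4/45)
(v(-19, -2) - 23027)*(-18579 + 38396) = (4/45 - 23027)*(-18579 + 38396) = -1036211/45*19817 = -20534593387/45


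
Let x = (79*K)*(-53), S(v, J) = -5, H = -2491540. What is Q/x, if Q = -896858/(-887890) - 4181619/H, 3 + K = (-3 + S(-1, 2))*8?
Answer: 594737527523/62059002708336740 ≈ 9.5834e-6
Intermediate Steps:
K = -67 (K = -3 + (-3 - 5)*8 = -3 - 8*8 = -3 - 64 = -67)
Q = 594737527523/221221345060 (Q = -896858/(-887890) - 4181619/(-2491540) = -896858*(-1/887890) - 4181619*(-1/2491540) = 448429/443945 + 4181619/2491540 = 594737527523/221221345060 ≈ 2.6884)
x = 280529 (x = (79*(-67))*(-53) = -5293*(-53) = 280529)
Q/x = (594737527523/221221345060)/280529 = (594737527523/221221345060)*(1/280529) = 594737527523/62059002708336740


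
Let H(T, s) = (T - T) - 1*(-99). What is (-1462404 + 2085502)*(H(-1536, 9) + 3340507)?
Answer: 2081524917388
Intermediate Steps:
H(T, s) = 99 (H(T, s) = 0 + 99 = 99)
(-1462404 + 2085502)*(H(-1536, 9) + 3340507) = (-1462404 + 2085502)*(99 + 3340507) = 623098*3340606 = 2081524917388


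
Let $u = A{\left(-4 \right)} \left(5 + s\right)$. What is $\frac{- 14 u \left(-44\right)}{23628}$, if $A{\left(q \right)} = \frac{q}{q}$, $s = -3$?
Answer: $\frac{28}{537} \approx 0.052142$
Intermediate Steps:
$A{\left(q \right)} = 1$
$u = 2$ ($u = 1 \left(5 - 3\right) = 1 \cdot 2 = 2$)
$\frac{- 14 u \left(-44\right)}{23628} = \frac{\left(-14\right) 2 \left(-44\right)}{23628} = \left(-28\right) \left(-44\right) \frac{1}{23628} = 1232 \cdot \frac{1}{23628} = \frac{28}{537}$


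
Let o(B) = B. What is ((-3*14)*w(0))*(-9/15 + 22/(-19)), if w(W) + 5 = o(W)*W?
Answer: -7014/19 ≈ -369.16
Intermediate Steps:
w(W) = -5 + W² (w(W) = -5 + W*W = -5 + W²)
((-3*14)*w(0))*(-9/15 + 22/(-19)) = ((-3*14)*(-5 + 0²))*(-9/15 + 22/(-19)) = (-42*(-5 + 0))*(-9*1/15 + 22*(-1/19)) = (-42*(-5))*(-⅗ - 22/19) = 210*(-167/95) = -7014/19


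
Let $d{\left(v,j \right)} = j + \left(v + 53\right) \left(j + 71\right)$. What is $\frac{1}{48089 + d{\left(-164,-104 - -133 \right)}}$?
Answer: $\frac{1}{37018} \approx 2.7014 \cdot 10^{-5}$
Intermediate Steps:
$d{\left(v,j \right)} = j + \left(53 + v\right) \left(71 + j\right)$
$\frac{1}{48089 + d{\left(-164,-104 - -133 \right)}} = \frac{1}{48089 + \left(3763 + 54 \left(-104 - -133\right) + 71 \left(-164\right) + \left(-104 - -133\right) \left(-164\right)\right)} = \frac{1}{48089 + \left(3763 + 54 \left(-104 + 133\right) - 11644 + \left(-104 + 133\right) \left(-164\right)\right)} = \frac{1}{48089 + \left(3763 + 54 \cdot 29 - 11644 + 29 \left(-164\right)\right)} = \frac{1}{48089 + \left(3763 + 1566 - 11644 - 4756\right)} = \frac{1}{48089 - 11071} = \frac{1}{37018}$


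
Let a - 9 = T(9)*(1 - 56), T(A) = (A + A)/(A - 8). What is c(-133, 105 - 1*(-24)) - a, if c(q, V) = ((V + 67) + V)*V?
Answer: 42906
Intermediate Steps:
T(A) = 2*A/(-8 + A) (T(A) = (2*A)/(-8 + A) = 2*A/(-8 + A))
c(q, V) = V*(67 + 2*V) (c(q, V) = ((67 + V) + V)*V = (67 + 2*V)*V = V*(67 + 2*V))
a = -981 (a = 9 + (2*9/(-8 + 9))*(1 - 56) = 9 + (2*9/1)*(-55) = 9 + (2*9*1)*(-55) = 9 + 18*(-55) = 9 - 990 = -981)
c(-133, 105 - 1*(-24)) - a = (105 - 1*(-24))*(67 + 2*(105 - 1*(-24))) - 1*(-981) = (105 + 24)*(67 + 2*(105 + 24)) + 981 = 129*(67 + 2*129) + 981 = 129*(67 + 258) + 981 = 129*325 + 981 = 41925 + 981 = 42906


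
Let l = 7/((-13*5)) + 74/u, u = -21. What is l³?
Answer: -121802655493/2543302125 ≈ -47.892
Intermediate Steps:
l = -4957/1365 (l = 7/((-13*5)) + 74/(-21) = 7/(-65) + 74*(-1/21) = 7*(-1/65) - 74/21 = -7/65 - 74/21 = -4957/1365 ≈ -3.6315)
l³ = (-4957/1365)³ = -121802655493/2543302125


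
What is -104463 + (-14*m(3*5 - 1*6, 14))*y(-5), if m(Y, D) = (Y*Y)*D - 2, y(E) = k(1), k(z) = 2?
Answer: -136159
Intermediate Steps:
y(E) = 2
m(Y, D) = -2 + D*Y² (m(Y, D) = Y²*D - 2 = D*Y² - 2 = -2 + D*Y²)
-104463 + (-14*m(3*5 - 1*6, 14))*y(-5) = -104463 - 14*(-2 + 14*(3*5 - 1*6)²)*2 = -104463 - 14*(-2 + 14*(15 - 6)²)*2 = -104463 - 14*(-2 + 14*9²)*2 = -104463 - 14*(-2 + 14*81)*2 = -104463 - 14*(-2 + 1134)*2 = -104463 - 14*1132*2 = -104463 - 15848*2 = -104463 - 31696 = -136159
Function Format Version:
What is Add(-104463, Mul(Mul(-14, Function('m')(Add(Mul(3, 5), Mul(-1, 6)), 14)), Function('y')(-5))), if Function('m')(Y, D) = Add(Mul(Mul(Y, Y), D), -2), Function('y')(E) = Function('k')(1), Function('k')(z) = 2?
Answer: -136159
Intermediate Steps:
Function('y')(E) = 2
Function('m')(Y, D) = Add(-2, Mul(D, Pow(Y, 2))) (Function('m')(Y, D) = Add(Mul(Pow(Y, 2), D), -2) = Add(Mul(D, Pow(Y, 2)), -2) = Add(-2, Mul(D, Pow(Y, 2))))
Add(-104463, Mul(Mul(-14, Function('m')(Add(Mul(3, 5), Mul(-1, 6)), 14)), Function('y')(-5))) = Add(-104463, Mul(Mul(-14, Add(-2, Mul(14, Pow(Add(Mul(3, 5), Mul(-1, 6)), 2)))), 2)) = Add(-104463, Mul(Mul(-14, Add(-2, Mul(14, Pow(Add(15, -6), 2)))), 2)) = Add(-104463, Mul(Mul(-14, Add(-2, Mul(14, Pow(9, 2)))), 2)) = Add(-104463, Mul(Mul(-14, Add(-2, Mul(14, 81))), 2)) = Add(-104463, Mul(Mul(-14, Add(-2, 1134)), 2)) = Add(-104463, Mul(Mul(-14, 1132), 2)) = Add(-104463, Mul(-15848, 2)) = Add(-104463, -31696) = -136159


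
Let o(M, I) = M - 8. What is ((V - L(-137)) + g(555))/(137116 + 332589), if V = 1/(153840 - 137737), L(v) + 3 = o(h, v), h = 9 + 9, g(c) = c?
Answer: 1764889/1512731923 ≈ 0.0011667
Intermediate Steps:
h = 18
o(M, I) = -8 + M
L(v) = 7 (L(v) = -3 + (-8 + 18) = -3 + 10 = 7)
V = 1/16103 ≈ 6.2100e-5
((V - L(-137)) + g(555))/(137116 + 332589) = ((1/16103 - 1*7) + 555)/(137116 + 332589) = ((1/16103 - 7) + 555)/469705 = (-112720/16103 + 555)*(1/469705) = (8824445/16103)*(1/469705) = 1764889/1512731923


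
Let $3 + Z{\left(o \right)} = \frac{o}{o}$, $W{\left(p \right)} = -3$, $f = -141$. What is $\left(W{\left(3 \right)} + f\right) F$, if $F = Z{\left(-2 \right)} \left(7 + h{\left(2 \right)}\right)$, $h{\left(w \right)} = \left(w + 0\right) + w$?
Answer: $3168$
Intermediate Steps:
$h{\left(w \right)} = 2 w$ ($h{\left(w \right)} = w + w = 2 w$)
$Z{\left(o \right)} = -2$ ($Z{\left(o \right)} = -3 + \frac{o}{o} = -3 + 1 = -2$)
$F = -22$ ($F = - 2 \left(7 + 2 \cdot 2\right) = - 2 \left(7 + 4\right) = \left(-2\right) 11 = -22$)
$\left(W{\left(3 \right)} + f\right) F = \left(-3 - 141\right) \left(-22\right) = \left(-144\right) \left(-22\right) = 3168$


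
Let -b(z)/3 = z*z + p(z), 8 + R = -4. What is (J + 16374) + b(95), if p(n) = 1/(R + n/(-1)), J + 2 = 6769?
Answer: -420935/107 ≈ -3934.0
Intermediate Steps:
R = -12 (R = -8 - 4 = -12)
J = 6767 (J = -2 + 6769 = 6767)
p(n) = 1/(-12 - n) (p(n) = 1/(-12 + n/(-1)) = 1/(-12 + n*(-1)) = 1/(-12 - n))
b(z) = -3*z² + 3/(12 + z) (b(z) = -3*(z*z - 1/(12 + z)) = -3*(z² - 1/(12 + z)) = -3*z² + 3/(12 + z))
(J + 16374) + b(95) = (6767 + 16374) + 3*(1 - 1*95²*(12 + 95))/(12 + 95) = 23141 + 3*(1 - 1*9025*107)/107 = 23141 + 3*(1/107)*(1 - 965675) = 23141 + 3*(1/107)*(-965674) = 23141 - 2897022/107 = -420935/107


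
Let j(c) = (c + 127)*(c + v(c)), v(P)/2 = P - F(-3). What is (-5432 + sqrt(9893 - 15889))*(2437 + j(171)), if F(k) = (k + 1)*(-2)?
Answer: -830699464 + 305854*I*sqrt(1499) ≈ -8.307e+8 + 1.1842e+7*I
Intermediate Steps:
F(k) = -2 - 2*k (F(k) = (1 + k)*(-2) = -2 - 2*k)
v(P) = -8 + 2*P (v(P) = 2*(P - (-2 - 2*(-3))) = 2*(P - (-2 + 6)) = 2*(P - 1*4) = 2*(P - 4) = 2*(-4 + P) = -8 + 2*P)
j(c) = (-8 + 3*c)*(127 + c) (j(c) = (c + 127)*(c + (-8 + 2*c)) = (127 + c)*(-8 + 3*c) = (-8 + 3*c)*(127 + c))
(-5432 + sqrt(9893 - 15889))*(2437 + j(171)) = (-5432 + sqrt(9893 - 15889))*(2437 + (-1016 + 3*171**2 + 373*171)) = (-5432 + sqrt(-5996))*(2437 + (-1016 + 3*29241 + 63783)) = (-5432 + 2*I*sqrt(1499))*(2437 + (-1016 + 87723 + 63783)) = (-5432 + 2*I*sqrt(1499))*(2437 + 150490) = (-5432 + 2*I*sqrt(1499))*152927 = -830699464 + 305854*I*sqrt(1499)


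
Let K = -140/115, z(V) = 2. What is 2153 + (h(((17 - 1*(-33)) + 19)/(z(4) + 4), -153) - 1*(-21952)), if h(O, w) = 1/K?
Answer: 674917/28 ≈ 24104.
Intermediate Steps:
K = -28/23 (K = -140*1/115 = -28/23 ≈ -1.2174)
h(O, w) = -23/28 (h(O, w) = 1/(-28/23) = -23/28)
2153 + (h(((17 - 1*(-33)) + 19)/(z(4) + 4), -153) - 1*(-21952)) = 2153 + (-23/28 - 1*(-21952)) = 2153 + (-23/28 + 21952) = 2153 + 614633/28 = 674917/28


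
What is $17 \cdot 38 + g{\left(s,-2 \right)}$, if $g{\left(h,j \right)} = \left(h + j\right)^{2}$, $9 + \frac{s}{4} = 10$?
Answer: $650$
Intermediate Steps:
$s = 4$ ($s = -36 + 4 \cdot 10 = -36 + 40 = 4$)
$17 \cdot 38 + g{\left(s,-2 \right)} = 17 \cdot 38 + \left(4 - 2\right)^{2} = 646 + 2^{2} = 646 + 4 = 650$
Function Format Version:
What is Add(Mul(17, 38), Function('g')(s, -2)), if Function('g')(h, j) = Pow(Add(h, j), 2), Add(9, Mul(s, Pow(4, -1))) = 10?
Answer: 650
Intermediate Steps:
s = 4 (s = Add(-36, Mul(4, 10)) = Add(-36, 40) = 4)
Add(Mul(17, 38), Function('g')(s, -2)) = Add(Mul(17, 38), Pow(Add(4, -2), 2)) = Add(646, Pow(2, 2)) = Add(646, 4) = 650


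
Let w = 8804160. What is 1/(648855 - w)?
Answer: -1/8155305 ≈ -1.2262e-7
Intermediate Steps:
1/(648855 - w) = 1/(648855 - 1*8804160) = 1/(648855 - 8804160) = 1/(-8155305) = -1/8155305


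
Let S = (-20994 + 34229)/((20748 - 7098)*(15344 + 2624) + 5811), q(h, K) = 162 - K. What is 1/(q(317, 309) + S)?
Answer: -245269011/36054531382 ≈ -0.0068027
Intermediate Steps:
S = 13235/245269011 (S = 13235/(13650*17968 + 5811) = 13235/(245263200 + 5811) = 13235/245269011 ≈ 5.3961e-5)
1/(q(317, 309) + S) = 1/((162 - 1*309) + 13235/245269011) = 1/((162 - 309) + 13235/245269011) = 1/(-147 + 13235/245269011) = 1/(-36054531382/245269011) = -245269011/36054531382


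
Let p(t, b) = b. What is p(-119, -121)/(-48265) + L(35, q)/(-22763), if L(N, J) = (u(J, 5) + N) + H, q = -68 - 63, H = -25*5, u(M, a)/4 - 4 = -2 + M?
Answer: 32002913/1098656195 ≈ 0.029129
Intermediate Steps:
u(M, a) = 8 + 4*M (u(M, a) = 16 + 4*(-2 + M) = 16 + (-8 + 4*M) = 8 + 4*M)
H = -125
q = -131
L(N, J) = -117 + N + 4*J (L(N, J) = ((8 + 4*J) + N) - 125 = (8 + N + 4*J) - 125 = -117 + N + 4*J)
p(-119, -121)/(-48265) + L(35, q)/(-22763) = -121/(-48265) + (-117 + 35 + 4*(-131))/(-22763) = -121*(-1/48265) + (-117 + 35 - 524)*(-1/22763) = 121/48265 - 606*(-1/22763) = 121/48265 + 606/22763 = 32002913/1098656195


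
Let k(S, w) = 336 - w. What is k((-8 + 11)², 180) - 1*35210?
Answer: -35054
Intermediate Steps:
k((-8 + 11)², 180) - 1*35210 = (336 - 1*180) - 1*35210 = (336 - 180) - 35210 = 156 - 35210 = -35054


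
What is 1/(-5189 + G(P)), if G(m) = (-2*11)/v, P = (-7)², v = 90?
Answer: -45/233516 ≈ -0.00019271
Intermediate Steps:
P = 49
G(m) = -11/45 (G(m) = -2*11/90 = -22*1/90 = -11/45)
1/(-5189 + G(P)) = 1/(-5189 - 11/45) = 1/(-233516/45) = -45/233516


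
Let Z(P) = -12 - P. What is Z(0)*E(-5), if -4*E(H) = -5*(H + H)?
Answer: 150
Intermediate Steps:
E(H) = 5*H/2 (E(H) = -(-5)*(H + H)/4 = -(-5)*2*H/4 = -(-5)*H/2 = 5*H/2)
Z(0)*E(-5) = (-12 - 1*0)*((5/2)*(-5)) = (-12 + 0)*(-25/2) = -12*(-25/2) = 150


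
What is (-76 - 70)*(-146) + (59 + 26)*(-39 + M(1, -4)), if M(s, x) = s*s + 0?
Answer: 18086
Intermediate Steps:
M(s, x) = s² (M(s, x) = s² + 0 = s²)
(-76 - 70)*(-146) + (59 + 26)*(-39 + M(1, -4)) = (-76 - 70)*(-146) + (59 + 26)*(-39 + 1²) = -146*(-146) + 85*(-39 + 1) = 21316 + 85*(-38) = 21316 - 3230 = 18086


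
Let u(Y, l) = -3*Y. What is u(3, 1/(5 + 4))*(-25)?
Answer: 225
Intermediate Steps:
u(Y, l) = -3*Y
u(3, 1/(5 + 4))*(-25) = -3*3*(-25) = -9*(-25) = 225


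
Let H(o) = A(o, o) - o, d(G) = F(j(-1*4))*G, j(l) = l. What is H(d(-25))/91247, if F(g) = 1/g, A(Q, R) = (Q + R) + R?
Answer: 25/182494 ≈ 0.00013699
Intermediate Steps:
A(Q, R) = Q + 2*R
d(G) = -G/4 (d(G) = G/((-1*4)) = G/(-4) = -G/4)
H(o) = 2*o (H(o) = (o + 2*o) - o = 3*o - o = 2*o)
H(d(-25))/91247 = (2*(-¼*(-25)))/91247 = (2*(25/4))*(1/91247) = (25/2)*(1/91247) = 25/182494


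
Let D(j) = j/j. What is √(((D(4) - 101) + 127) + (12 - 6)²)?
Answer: 3*√7 ≈ 7.9373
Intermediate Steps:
D(j) = 1
√(((D(4) - 101) + 127) + (12 - 6)²) = √(((1 - 101) + 127) + (12 - 6)²) = √((-100 + 127) + 6²) = √(27 + 36) = √63 = 3*√7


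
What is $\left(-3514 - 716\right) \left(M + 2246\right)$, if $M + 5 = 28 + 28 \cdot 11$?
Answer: $-10900710$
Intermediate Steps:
$M = 331$ ($M = -5 + \left(28 + 28 \cdot 11\right) = -5 + \left(28 + 308\right) = -5 + 336 = 331$)
$\left(-3514 - 716\right) \left(M + 2246\right) = \left(-3514 - 716\right) \left(331 + 2246\right) = \left(-4230\right) 2577 = -10900710$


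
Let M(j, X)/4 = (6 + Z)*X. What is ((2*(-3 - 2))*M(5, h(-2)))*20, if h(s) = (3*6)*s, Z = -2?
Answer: 115200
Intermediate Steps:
h(s) = 18*s
M(j, X) = 16*X (M(j, X) = 4*((6 - 2)*X) = 4*(4*X) = 16*X)
((2*(-3 - 2))*M(5, h(-2)))*20 = ((2*(-3 - 2))*(16*(18*(-2))))*20 = ((2*(-5))*(16*(-36)))*20 = -10*(-576)*20 = 5760*20 = 115200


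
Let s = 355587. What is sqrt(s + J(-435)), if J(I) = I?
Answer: 28*sqrt(453) ≈ 595.95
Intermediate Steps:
sqrt(s + J(-435)) = sqrt(355587 - 435) = sqrt(355152) = 28*sqrt(453)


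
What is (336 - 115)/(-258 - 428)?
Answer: -221/686 ≈ -0.32216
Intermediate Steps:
(336 - 115)/(-258 - 428) = 221/(-686) = 221*(-1/686) = -221/686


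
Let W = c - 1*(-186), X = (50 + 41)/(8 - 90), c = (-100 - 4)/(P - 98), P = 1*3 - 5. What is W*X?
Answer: -212758/1025 ≈ -207.57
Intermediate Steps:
P = -2 (P = 3 - 5 = -2)
c = 26/25 (c = (-100 - 4)/(-2 - 98) = -104/(-100) = -104*(-1/100) = 26/25 ≈ 1.0400)
X = -91/82 (X = 91/(-82) = 91*(-1/82) = -91/82 ≈ -1.1098)
W = 4676/25 (W = 26/25 - 1*(-186) = 26/25 + 186 = 4676/25 ≈ 187.04)
W*X = (4676/25)*(-91/82) = -212758/1025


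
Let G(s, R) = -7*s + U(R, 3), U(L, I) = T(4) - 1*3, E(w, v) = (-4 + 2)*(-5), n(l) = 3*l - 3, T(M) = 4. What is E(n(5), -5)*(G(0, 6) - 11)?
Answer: -100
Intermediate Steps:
n(l) = -3 + 3*l
E(w, v) = 10 (E(w, v) = -2*(-5) = 10)
U(L, I) = 1 (U(L, I) = 4 - 1*3 = 4 - 3 = 1)
G(s, R) = 1 - 7*s (G(s, R) = -7*s + 1 = 1 - 7*s)
E(n(5), -5)*(G(0, 6) - 11) = 10*((1 - 7*0) - 11) = 10*((1 + 0) - 11) = 10*(1 - 11) = 10*(-10) = -100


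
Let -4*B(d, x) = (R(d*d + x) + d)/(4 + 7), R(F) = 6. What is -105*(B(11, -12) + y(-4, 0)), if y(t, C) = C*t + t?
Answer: 20265/44 ≈ 460.57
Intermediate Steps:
y(t, C) = t + C*t
B(d, x) = -3/22 - d/44 (B(d, x) = -(6 + d)/(4*(4 + 7)) = -(6 + d)/(4*11) = -(6/11 + d/11)/4 = -3/22 - d/44)
-105*(B(11, -12) + y(-4, 0)) = -105*((-3/22 - 1/44*11) - 4*(1 + 0)) = -105*((-3/22 - 1/4) - 4*1) = -105*(-17/44 - 4) = -105*(-193/44) = 20265/44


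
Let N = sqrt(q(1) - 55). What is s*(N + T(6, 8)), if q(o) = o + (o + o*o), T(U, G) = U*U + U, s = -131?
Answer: -5502 - 262*I*sqrt(13) ≈ -5502.0 - 944.65*I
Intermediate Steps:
T(U, G) = U + U**2 (T(U, G) = U**2 + U = U + U**2)
q(o) = o**2 + 2*o (q(o) = o + (o + o**2) = o**2 + 2*o)
N = 2*I*sqrt(13) (N = sqrt(1*(2 + 1) - 55) = sqrt(1*3 - 55) = sqrt(3 - 55) = sqrt(-52) = 2*I*sqrt(13) ≈ 7.2111*I)
s*(N + T(6, 8)) = -131*(2*I*sqrt(13) + 6*(1 + 6)) = -131*(2*I*sqrt(13) + 6*7) = -131*(2*I*sqrt(13) + 42) = -131*(42 + 2*I*sqrt(13)) = -5502 - 262*I*sqrt(13)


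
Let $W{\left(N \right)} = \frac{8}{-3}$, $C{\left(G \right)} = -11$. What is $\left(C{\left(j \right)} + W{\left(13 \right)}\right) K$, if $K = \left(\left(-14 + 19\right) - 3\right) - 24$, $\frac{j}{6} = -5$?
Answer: $\frac{902}{3} \approx 300.67$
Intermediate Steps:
$j = -30$ ($j = 6 \left(-5\right) = -30$)
$W{\left(N \right)} = - \frac{8}{3}$ ($W{\left(N \right)} = 8 \left(- \frac{1}{3}\right) = - \frac{8}{3}$)
$K = -22$ ($K = \left(5 - 3\right) - 24 = 2 - 24 = -22$)
$\left(C{\left(j \right)} + W{\left(13 \right)}\right) K = \left(-11 - \frac{8}{3}\right) \left(-22\right) = \left(- \frac{41}{3}\right) \left(-22\right) = \frac{902}{3}$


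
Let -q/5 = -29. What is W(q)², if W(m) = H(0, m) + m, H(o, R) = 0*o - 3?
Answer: 20164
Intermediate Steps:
q = 145 (q = -5*(-29) = 145)
H(o, R) = -3 (H(o, R) = 0 - 3 = -3)
W(m) = -3 + m
W(q)² = (-3 + 145)² = 142² = 20164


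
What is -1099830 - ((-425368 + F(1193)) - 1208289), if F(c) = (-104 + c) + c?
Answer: 531545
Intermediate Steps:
F(c) = -104 + 2*c
-1099830 - ((-425368 + F(1193)) - 1208289) = -1099830 - ((-425368 + (-104 + 2*1193)) - 1208289) = -1099830 - ((-425368 + (-104 + 2386)) - 1208289) = -1099830 - ((-425368 + 2282) - 1208289) = -1099830 - (-423086 - 1208289) = -1099830 - 1*(-1631375) = -1099830 + 1631375 = 531545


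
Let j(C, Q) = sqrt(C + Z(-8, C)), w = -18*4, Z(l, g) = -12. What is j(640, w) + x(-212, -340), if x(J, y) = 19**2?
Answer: 361 + 2*sqrt(157) ≈ 386.06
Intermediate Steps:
w = -72
j(C, Q) = sqrt(-12 + C) (j(C, Q) = sqrt(C - 12) = sqrt(-12 + C))
x(J, y) = 361
j(640, w) + x(-212, -340) = sqrt(-12 + 640) + 361 = sqrt(628) + 361 = 2*sqrt(157) + 361 = 361 + 2*sqrt(157)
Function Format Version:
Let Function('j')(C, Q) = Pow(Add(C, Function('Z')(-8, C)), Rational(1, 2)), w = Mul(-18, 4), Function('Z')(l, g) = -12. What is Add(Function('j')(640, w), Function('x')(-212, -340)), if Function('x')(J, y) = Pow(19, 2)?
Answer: Add(361, Mul(2, Pow(157, Rational(1, 2)))) ≈ 386.06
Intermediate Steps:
w = -72
Function('j')(C, Q) = Pow(Add(-12, C), Rational(1, 2)) (Function('j')(C, Q) = Pow(Add(C, -12), Rational(1, 2)) = Pow(Add(-12, C), Rational(1, 2)))
Function('x')(J, y) = 361
Add(Function('j')(640, w), Function('x')(-212, -340)) = Add(Pow(Add(-12, 640), Rational(1, 2)), 361) = Add(Pow(628, Rational(1, 2)), 361) = Add(Mul(2, Pow(157, Rational(1, 2))), 361) = Add(361, Mul(2, Pow(157, Rational(1, 2))))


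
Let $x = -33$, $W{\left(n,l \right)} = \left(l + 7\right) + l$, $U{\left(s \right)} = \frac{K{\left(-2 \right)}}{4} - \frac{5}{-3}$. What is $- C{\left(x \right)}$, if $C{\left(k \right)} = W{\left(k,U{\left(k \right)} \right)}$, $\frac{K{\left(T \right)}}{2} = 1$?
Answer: $- \frac{34}{3} \approx -11.333$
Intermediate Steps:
$K{\left(T \right)} = 2$ ($K{\left(T \right)} = 2 \cdot 1 = 2$)
$U{\left(s \right)} = \frac{13}{6}$ ($U{\left(s \right)} = \frac{2}{4} - \frac{5}{-3} = 2 \cdot \frac{1}{4} - - \frac{5}{3} = \frac{1}{2} + \frac{5}{3} = \frac{13}{6}$)
$W{\left(n,l \right)} = 7 + 2 l$ ($W{\left(n,l \right)} = \left(7 + l\right) + l = 7 + 2 l$)
$C{\left(k \right)} = \frac{34}{3}$ ($C{\left(k \right)} = 7 + 2 \cdot \frac{13}{6} = 7 + \frac{13}{3} = \frac{34}{3}$)
$- C{\left(x \right)} = \left(-1\right) \frac{34}{3} = - \frac{34}{3}$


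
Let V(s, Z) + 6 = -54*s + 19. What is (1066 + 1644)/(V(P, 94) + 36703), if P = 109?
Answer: 271/3083 ≈ 0.087901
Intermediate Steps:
V(s, Z) = 13 - 54*s (V(s, Z) = -6 + (-54*s + 19) = -6 + (19 - 54*s) = 13 - 54*s)
(1066 + 1644)/(V(P, 94) + 36703) = (1066 + 1644)/((13 - 54*109) + 36703) = 2710/((13 - 5886) + 36703) = 2710/(-5873 + 36703) = 2710/30830 = 2710*(1/30830) = 271/3083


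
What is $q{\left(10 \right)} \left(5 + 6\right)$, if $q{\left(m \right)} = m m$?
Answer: $1100$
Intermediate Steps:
$q{\left(m \right)} = m^{2}$
$q{\left(10 \right)} \left(5 + 6\right) = 10^{2} \left(5 + 6\right) = 100 \cdot 11 = 1100$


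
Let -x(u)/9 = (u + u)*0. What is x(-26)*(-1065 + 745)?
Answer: 0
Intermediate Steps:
x(u) = 0 (x(u) = -9*(u + u)*0 = -9*2*u*0 = -9*0 = 0)
x(-26)*(-1065 + 745) = 0*(-1065 + 745) = 0*(-320) = 0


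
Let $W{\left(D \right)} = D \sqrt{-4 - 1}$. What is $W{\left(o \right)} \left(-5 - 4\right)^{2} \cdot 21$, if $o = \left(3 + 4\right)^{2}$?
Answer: $83349 i \sqrt{5} \approx 1.8637 \cdot 10^{5} i$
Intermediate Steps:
$o = 49$ ($o = 7^{2} = 49$)
$W{\left(D \right)} = i D \sqrt{5}$ ($W{\left(D \right)} = D \sqrt{-5} = D i \sqrt{5} = i D \sqrt{5}$)
$W{\left(o \right)} \left(-5 - 4\right)^{2} \cdot 21 = i 49 \sqrt{5} \left(-5 - 4\right)^{2} \cdot 21 = 49 i \sqrt{5} \left(-9\right)^{2} \cdot 21 = 49 i \sqrt{5} \cdot 81 \cdot 21 = 3969 i \sqrt{5} \cdot 21 = 83349 i \sqrt{5}$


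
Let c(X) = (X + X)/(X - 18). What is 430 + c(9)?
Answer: 428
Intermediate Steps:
c(X) = 2*X/(-18 + X) (c(X) = (2*X)/(-18 + X) = 2*X/(-18 + X))
430 + c(9) = 430 + 2*9/(-18 + 9) = 430 + 2*9/(-9) = 430 + 2*9*(-1/9) = 430 - 2 = 428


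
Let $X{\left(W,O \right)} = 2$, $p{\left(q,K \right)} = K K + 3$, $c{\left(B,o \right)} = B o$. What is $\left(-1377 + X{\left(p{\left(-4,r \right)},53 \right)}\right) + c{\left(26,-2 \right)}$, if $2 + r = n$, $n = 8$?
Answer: $-1427$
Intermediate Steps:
$r = 6$ ($r = -2 + 8 = 6$)
$p{\left(q,K \right)} = 3 + K^{2}$ ($p{\left(q,K \right)} = K^{2} + 3 = 3 + K^{2}$)
$\left(-1377 + X{\left(p{\left(-4,r \right)},53 \right)}\right) + c{\left(26,-2 \right)} = \left(-1377 + 2\right) + 26 \left(-2\right) = -1375 - 52 = -1427$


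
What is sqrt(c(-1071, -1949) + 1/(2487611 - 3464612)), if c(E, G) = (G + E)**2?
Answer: sqrt(8705704112869743399)/977001 ≈ 3020.0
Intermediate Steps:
c(E, G) = (E + G)**2
sqrt(c(-1071, -1949) + 1/(2487611 - 3464612)) = sqrt((-1071 - 1949)**2 + 1/(2487611 - 3464612)) = sqrt((-3020)**2 + 1/(-977001)) = sqrt(9120400 - 1/977001) = sqrt(8910639920399/977001) = sqrt(8705704112869743399)/977001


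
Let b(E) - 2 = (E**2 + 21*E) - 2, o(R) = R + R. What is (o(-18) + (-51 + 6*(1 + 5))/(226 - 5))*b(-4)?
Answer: 31884/13 ≈ 2452.6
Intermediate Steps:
o(R) = 2*R
b(E) = E**2 + 21*E (b(E) = 2 + ((E**2 + 21*E) - 2) = 2 + (-2 + E**2 + 21*E) = E**2 + 21*E)
(o(-18) + (-51 + 6*(1 + 5))/(226 - 5))*b(-4) = (2*(-18) + (-51 + 6*(1 + 5))/(226 - 5))*(-4*(21 - 4)) = (-36 + (-51 + 6*6)/221)*(-4*17) = (-36 + (-51 + 36)*(1/221))*(-68) = (-36 - 15*1/221)*(-68) = (-36 - 15/221)*(-68) = -7971/221*(-68) = 31884/13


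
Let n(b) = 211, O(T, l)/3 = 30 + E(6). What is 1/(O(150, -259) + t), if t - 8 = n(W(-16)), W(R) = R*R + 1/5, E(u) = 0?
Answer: 1/309 ≈ 0.0032362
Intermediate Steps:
O(T, l) = 90 (O(T, l) = 3*(30 + 0) = 3*30 = 90)
W(R) = 1/5 + R**2 (W(R) = R**2 + 1*(1/5) = R**2 + 1/5 = 1/5 + R**2)
t = 219 (t = 8 + 211 = 219)
1/(O(150, -259) + t) = 1/(90 + 219) = 1/309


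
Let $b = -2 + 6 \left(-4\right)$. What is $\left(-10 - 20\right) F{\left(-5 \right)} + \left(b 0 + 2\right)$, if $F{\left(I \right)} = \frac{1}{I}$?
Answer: $8$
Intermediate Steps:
$b = -26$ ($b = -2 - 24 = -26$)
$\left(-10 - 20\right) F{\left(-5 \right)} + \left(b 0 + 2\right) = \frac{-10 - 20}{-5} + \left(\left(-26\right) 0 + 2\right) = \left(-10 - 20\right) \left(- \frac{1}{5}\right) + \left(0 + 2\right) = \left(-30\right) \left(- \frac{1}{5}\right) + 2 = 6 + 2 = 8$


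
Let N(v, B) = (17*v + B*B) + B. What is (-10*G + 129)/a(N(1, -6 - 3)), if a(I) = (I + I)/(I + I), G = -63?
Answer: 759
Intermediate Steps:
N(v, B) = B + B² + 17*v (N(v, B) = (17*v + B²) + B = (B² + 17*v) + B = B + B² + 17*v)
a(I) = 1 (a(I) = (2*I)/((2*I)) = (2*I)*(1/(2*I)) = 1)
(-10*G + 129)/a(N(1, -6 - 3)) = (-10*(-63) + 129)/1 = (630 + 129)*1 = 759*1 = 759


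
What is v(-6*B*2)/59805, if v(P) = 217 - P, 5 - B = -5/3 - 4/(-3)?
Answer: 281/59805 ≈ 0.0046986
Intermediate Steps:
B = 16/3 (B = 5 - (-5/3 - 4/(-3)) = 5 - (-5*⅓ - 4*(-⅓)) = 5 - (-5/3 + 4/3) = 5 - 1*(-⅓) = 5 + ⅓ = 16/3 ≈ 5.3333)
v(-6*B*2)/59805 = (217 - (-6*16/3)*2)/59805 = (217 - (-32)*2)*(1/59805) = (217 - 1*(-64))*(1/59805) = (217 + 64)*(1/59805) = 281*(1/59805) = 281/59805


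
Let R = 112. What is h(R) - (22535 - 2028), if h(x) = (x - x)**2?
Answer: -20507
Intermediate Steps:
h(x) = 0 (h(x) = 0**2 = 0)
h(R) - (22535 - 2028) = 0 - (22535 - 2028) = 0 - 1*20507 = 0 - 20507 = -20507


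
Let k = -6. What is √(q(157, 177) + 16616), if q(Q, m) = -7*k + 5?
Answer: √16663 ≈ 129.09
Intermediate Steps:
q(Q, m) = 47 (q(Q, m) = -7*(-6) + 5 = 42 + 5 = 47)
√(q(157, 177) + 16616) = √(47 + 16616) = √16663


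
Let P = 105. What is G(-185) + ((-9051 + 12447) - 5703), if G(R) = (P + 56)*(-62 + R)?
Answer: -42074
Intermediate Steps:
G(R) = -9982 + 161*R (G(R) = (105 + 56)*(-62 + R) = 161*(-62 + R) = -9982 + 161*R)
G(-185) + ((-9051 + 12447) - 5703) = (-9982 + 161*(-185)) + ((-9051 + 12447) - 5703) = (-9982 - 29785) + (3396 - 5703) = -39767 - 2307 = -42074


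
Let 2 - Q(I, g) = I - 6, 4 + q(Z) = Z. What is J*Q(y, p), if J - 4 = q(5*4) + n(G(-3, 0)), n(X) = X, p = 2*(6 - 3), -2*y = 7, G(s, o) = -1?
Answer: 437/2 ≈ 218.50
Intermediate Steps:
q(Z) = -4 + Z
y = -7/2 (y = -1/2*7 = -7/2 ≈ -3.5000)
p = 6 (p = 2*3 = 6)
Q(I, g) = 8 - I (Q(I, g) = 2 - (I - 6) = 2 - (-6 + I) = 2 + (6 - I) = 8 - I)
J = 19 (J = 4 + ((-4 + 5*4) - 1) = 4 + ((-4 + 20) - 1) = 4 + (16 - 1) = 4 + 15 = 19)
J*Q(y, p) = 19*(8 - 1*(-7/2)) = 19*(8 + 7/2) = 19*(23/2) = 437/2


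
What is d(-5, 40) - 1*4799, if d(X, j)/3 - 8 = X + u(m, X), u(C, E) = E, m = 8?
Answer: -4805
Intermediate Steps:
d(X, j) = 24 + 6*X (d(X, j) = 24 + 3*(X + X) = 24 + 3*(2*X) = 24 + 6*X)
d(-5, 40) - 1*4799 = (24 + 6*(-5)) - 1*4799 = (24 - 30) - 4799 = -6 - 4799 = -4805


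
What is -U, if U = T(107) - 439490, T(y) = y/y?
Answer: 439489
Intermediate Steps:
T(y) = 1
U = -439489 (U = 1 - 439490 = -439489)
-U = -1*(-439489) = 439489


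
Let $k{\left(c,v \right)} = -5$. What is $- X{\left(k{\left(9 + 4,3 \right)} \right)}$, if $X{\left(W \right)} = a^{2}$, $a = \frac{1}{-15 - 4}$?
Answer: $- \frac{1}{361} \approx -0.0027701$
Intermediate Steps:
$a = - \frac{1}{19}$ ($a = \frac{1}{-19} = - \frac{1}{19} \approx -0.052632$)
$X{\left(W \right)} = \frac{1}{361}$ ($X{\left(W \right)} = \left(- \frac{1}{19}\right)^{2} = \frac{1}{361}$)
$- X{\left(k{\left(9 + 4,3 \right)} \right)} = \left(-1\right) \frac{1}{361} = - \frac{1}{361}$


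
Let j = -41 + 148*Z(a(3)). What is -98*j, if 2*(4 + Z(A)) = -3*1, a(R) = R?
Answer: 83790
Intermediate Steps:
Z(A) = -11/2 (Z(A) = -4 + (-3*1)/2 = -4 + (½)*(-3) = -4 - 3/2 = -11/2)
j = -855 (j = -41 + 148*(-11/2) = -41 - 814 = -855)
-98*j = -98*(-855) = 83790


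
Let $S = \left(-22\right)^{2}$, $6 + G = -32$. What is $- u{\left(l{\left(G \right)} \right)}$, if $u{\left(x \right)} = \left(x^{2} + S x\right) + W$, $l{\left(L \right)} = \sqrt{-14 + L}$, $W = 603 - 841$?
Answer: $290 - 968 i \sqrt{13} \approx 290.0 - 3490.2 i$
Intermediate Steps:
$G = -38$ ($G = -6 - 32 = -38$)
$W = -238$ ($W = 603 - 841 = -238$)
$S = 484$
$u{\left(x \right)} = -238 + x^{2} + 484 x$ ($u{\left(x \right)} = \left(x^{2} + 484 x\right) - 238 = -238 + x^{2} + 484 x$)
$- u{\left(l{\left(G \right)} \right)} = - (-238 + \left(\sqrt{-14 - 38}\right)^{2} + 484 \sqrt{-14 - 38}) = - (-238 + \left(\sqrt{-52}\right)^{2} + 484 \sqrt{-52}) = - (-238 + \left(2 i \sqrt{13}\right)^{2} + 484 \cdot 2 i \sqrt{13}) = - (-238 - 52 + 968 i \sqrt{13}) = - (-290 + 968 i \sqrt{13}) = 290 - 968 i \sqrt{13}$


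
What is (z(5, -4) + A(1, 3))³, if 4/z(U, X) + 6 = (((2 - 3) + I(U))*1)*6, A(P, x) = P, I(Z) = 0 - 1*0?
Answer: 8/27 ≈ 0.29630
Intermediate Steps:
I(Z) = 0 (I(Z) = 0 + 0 = 0)
z(U, X) = -⅓ (z(U, X) = 4/(-6 + (((2 - 3) + 0)*1)*6) = 4/(-6 + ((-1 + 0)*1)*6) = 4/(-6 - 1*1*6) = 4/(-6 - 1*6) = 4/(-6 - 6) = 4/(-12) = 4*(-1/12) = -⅓)
(z(5, -4) + A(1, 3))³ = (-⅓ + 1)³ = (⅔)³ = 8/27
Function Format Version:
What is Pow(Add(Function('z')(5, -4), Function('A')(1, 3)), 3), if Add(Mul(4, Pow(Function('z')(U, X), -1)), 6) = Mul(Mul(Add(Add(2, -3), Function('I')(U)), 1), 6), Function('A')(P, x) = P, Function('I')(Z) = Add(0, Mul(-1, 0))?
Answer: Rational(8, 27) ≈ 0.29630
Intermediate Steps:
Function('I')(Z) = 0 (Function('I')(Z) = Add(0, 0) = 0)
Function('z')(U, X) = Rational(-1, 3) (Function('z')(U, X) = Mul(4, Pow(Add(-6, Mul(Mul(Add(Add(2, -3), 0), 1), 6)), -1)) = Mul(4, Pow(Add(-6, Mul(Mul(Add(-1, 0), 1), 6)), -1)) = Mul(4, Pow(Add(-6, Mul(Mul(-1, 1), 6)), -1)) = Mul(4, Pow(Add(-6, Mul(-1, 6)), -1)) = Mul(4, Pow(Add(-6, -6), -1)) = Mul(4, Pow(-12, -1)) = Mul(4, Rational(-1, 12)) = Rational(-1, 3))
Pow(Add(Function('z')(5, -4), Function('A')(1, 3)), 3) = Pow(Add(Rational(-1, 3), 1), 3) = Pow(Rational(2, 3), 3) = Rational(8, 27)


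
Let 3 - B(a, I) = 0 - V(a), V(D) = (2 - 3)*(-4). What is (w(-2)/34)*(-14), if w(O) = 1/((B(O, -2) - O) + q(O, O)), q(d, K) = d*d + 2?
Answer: -7/255 ≈ -0.027451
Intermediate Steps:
V(D) = 4 (V(D) = -1*(-4) = 4)
B(a, I) = 7 (B(a, I) = 3 - (0 - 1*4) = 3 - (0 - 4) = 3 - 1*(-4) = 3 + 4 = 7)
q(d, K) = 2 + d² (q(d, K) = d² + 2 = 2 + d²)
w(O) = 1/(9 + O² - O) (w(O) = 1/((7 - O) + (2 + O²)) = 1/(9 + O² - O))
(w(-2)/34)*(-14) = (1/((9 + (-2)² - 1*(-2))*34))*(-14) = ((1/34)/(9 + 4 + 2))*(-14) = ((1/34)/15)*(-14) = ((1/15)*(1/34))*(-14) = (1/510)*(-14) = -7/255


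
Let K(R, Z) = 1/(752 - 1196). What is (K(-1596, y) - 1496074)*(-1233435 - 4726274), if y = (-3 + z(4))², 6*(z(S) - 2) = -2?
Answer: 3958777568974613/444 ≈ 8.9162e+12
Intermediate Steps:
z(S) = 5/3 (z(S) = 2 + (⅙)*(-2) = 2 - ⅓ = 5/3)
y = 16/9 (y = (-3 + 5/3)² = (-4/3)² = 16/9 ≈ 1.7778)
K(R, Z) = -1/444 (K(R, Z) = 1/(-444) = -1/444)
(K(-1596, y) - 1496074)*(-1233435 - 4726274) = (-1/444 - 1496074)*(-1233435 - 4726274) = -664256857/444*(-5959709) = 3958777568974613/444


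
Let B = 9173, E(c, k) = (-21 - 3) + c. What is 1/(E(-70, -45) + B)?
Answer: 1/9079 ≈ 0.00011014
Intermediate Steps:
E(c, k) = -24 + c
1/(E(-70, -45) + B) = 1/((-24 - 70) + 9173) = 1/(-94 + 9173) = 1/9079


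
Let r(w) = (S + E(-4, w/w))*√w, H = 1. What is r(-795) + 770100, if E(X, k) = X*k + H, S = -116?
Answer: 770100 - 119*I*√795 ≈ 7.701e+5 - 3355.3*I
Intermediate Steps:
E(X, k) = 1 + X*k (E(X, k) = X*k + 1 = 1 + X*k)
r(w) = -119*√w (r(w) = (-116 + (1 - 4*w/w))*√w = (-116 + (1 - 4*1))*√w = (-116 + (1 - 4))*√w = (-116 - 3)*√w = -119*√w)
r(-795) + 770100 = -119*I*√795 + 770100 = 770100 - 119*I*√795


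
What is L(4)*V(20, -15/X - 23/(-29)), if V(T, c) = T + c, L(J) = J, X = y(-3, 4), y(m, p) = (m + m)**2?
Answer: 7091/87 ≈ 81.506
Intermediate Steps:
y(m, p) = 4*m**2 (y(m, p) = (2*m)**2 = 4*m**2)
X = 36 (X = 4*(-3)**2 = 4*9 = 36)
L(4)*V(20, -15/X - 23/(-29)) = 4*(20 + (-15/36 - 23/(-29))) = 4*(20 + (-15*1/36 - 23*(-1/29))) = 4*(20 + (-5/12 + 23/29)) = 4*(20 + 131/348) = 4*(7091/348) = 7091/87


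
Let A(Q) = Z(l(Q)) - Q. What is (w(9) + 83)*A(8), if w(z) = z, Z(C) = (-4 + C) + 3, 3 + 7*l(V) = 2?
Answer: -5888/7 ≈ -841.14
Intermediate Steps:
l(V) = -1/7 (l(V) = -3/7 + (1/7)*2 = -3/7 + 2/7 = -1/7)
Z(C) = -1 + C
A(Q) = -8/7 - Q (A(Q) = (-1 - 1/7) - Q = -8/7 - Q)
(w(9) + 83)*A(8) = (9 + 83)*(-8/7 - 1*8) = 92*(-8/7 - 8) = 92*(-64/7) = -5888/7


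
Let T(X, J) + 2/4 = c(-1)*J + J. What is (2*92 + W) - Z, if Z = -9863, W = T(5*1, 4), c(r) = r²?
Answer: 20109/2 ≈ 10055.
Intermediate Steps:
T(X, J) = -½ + 2*J (T(X, J) = -½ + ((-1)²*J + J) = -½ + (1*J + J) = -½ + (J + J) = -½ + 2*J)
W = 15/2 (W = -½ + 2*4 = -½ + 8 = 15/2 ≈ 7.5000)
(2*92 + W) - Z = (2*92 + 15/2) - 1*(-9863) = (184 + 15/2) + 9863 = 383/2 + 9863 = 20109/2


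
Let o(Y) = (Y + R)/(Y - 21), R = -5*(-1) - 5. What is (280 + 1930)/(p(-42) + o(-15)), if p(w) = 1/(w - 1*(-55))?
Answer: 344760/77 ≈ 4477.4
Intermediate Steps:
R = 0 (R = 5 - 5 = 0)
o(Y) = Y/(-21 + Y) (o(Y) = (Y + 0)/(Y - 21) = Y/(-21 + Y))
p(w) = 1/(55 + w) (p(w) = 1/(w + 55) = 1/(55 + w))
(280 + 1930)/(p(-42) + o(-15)) = (280 + 1930)/(1/(55 - 42) - 15/(-21 - 15)) = 2210/(1/13 - 15/(-36)) = 2210/(1/13 - 15*(-1/36)) = 2210/(1/13 + 5/12) = 2210/(77/156) = 2210*(156/77) = 344760/77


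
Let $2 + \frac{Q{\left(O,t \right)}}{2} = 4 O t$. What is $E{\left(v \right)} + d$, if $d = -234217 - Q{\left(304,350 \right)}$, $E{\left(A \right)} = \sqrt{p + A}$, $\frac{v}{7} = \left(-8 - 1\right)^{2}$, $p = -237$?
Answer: $-1085413 + \sqrt{330} \approx -1.0854 \cdot 10^{6}$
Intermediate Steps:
$Q{\left(O,t \right)} = -4 + 8 O t$ ($Q{\left(O,t \right)} = -4 + 2 \cdot 4 O t = -4 + 8 O t$)
$v = 567$ ($v = 7 \left(-8 - 1\right)^{2} = 7 \left(-9\right)^{2} = 7 \cdot 81 = 567$)
$E{\left(A \right)} = \sqrt{-237 + A}$
$d = -1085413$ ($d = -234217 - \left(-4 + 8 \cdot 304 \cdot 350\right) = -234217 - \left(-4 + 851200\right) = -234217 - 851196 = -1085413$)
$E{\left(v \right)} + d = \sqrt{-237 + 567} - 1085413 = \sqrt{330} - 1085413 = -1085413 + \sqrt{330}$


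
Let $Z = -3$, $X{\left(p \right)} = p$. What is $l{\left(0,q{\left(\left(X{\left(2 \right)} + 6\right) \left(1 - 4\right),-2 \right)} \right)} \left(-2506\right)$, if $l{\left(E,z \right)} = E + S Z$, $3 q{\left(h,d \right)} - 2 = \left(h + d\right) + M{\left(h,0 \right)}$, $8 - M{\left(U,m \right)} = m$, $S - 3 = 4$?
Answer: $52626$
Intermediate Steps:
$S = 7$ ($S = 3 + 4 = 7$)
$M{\left(U,m \right)} = 8 - m$
$q{\left(h,d \right)} = \frac{10}{3} + \frac{d}{3} + \frac{h}{3}$ ($q{\left(h,d \right)} = \frac{2}{3} + \frac{\left(h + d\right) + \left(8 - 0\right)}{3} = \frac{2}{3} + \frac{\left(d + h\right) + \left(8 + 0\right)}{3} = \frac{2}{3} + \frac{\left(d + h\right) + 8}{3} = \frac{2}{3} + \frac{8 + d + h}{3} = \frac{2}{3} + \left(\frac{8}{3} + \frac{d}{3} + \frac{h}{3}\right) = \frac{10}{3} + \frac{d}{3} + \frac{h}{3}$)
$l{\left(E,z \right)} = -21 + E$ ($l{\left(E,z \right)} = E + 7 \left(-3\right) = E - 21 = -21 + E$)
$l{\left(0,q{\left(\left(X{\left(2 \right)} + 6\right) \left(1 - 4\right),-2 \right)} \right)} \left(-2506\right) = \left(-21 + 0\right) \left(-2506\right) = \left(-21\right) \left(-2506\right) = 52626$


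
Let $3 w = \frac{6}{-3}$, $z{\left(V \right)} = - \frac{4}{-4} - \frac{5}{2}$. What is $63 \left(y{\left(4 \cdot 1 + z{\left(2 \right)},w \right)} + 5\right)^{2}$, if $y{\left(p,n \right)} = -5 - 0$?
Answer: $0$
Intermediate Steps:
$z{\left(V \right)} = - \frac{3}{2}$ ($z{\left(V \right)} = \left(-4\right) \left(- \frac{1}{4}\right) - \frac{5}{2} = 1 - \frac{5}{2} = - \frac{3}{2}$)
$w = - \frac{2}{3}$ ($w = \frac{6 \frac{1}{-3}}{3} = \frac{6 \left(- \frac{1}{3}\right)}{3} = \frac{1}{3} \left(-2\right) = - \frac{2}{3} \approx -0.66667$)
$y{\left(p,n \right)} = -5$ ($y{\left(p,n \right)} = -5 + 0 = -5$)
$63 \left(y{\left(4 \cdot 1 + z{\left(2 \right)},w \right)} + 5\right)^{2} = 63 \left(-5 + 5\right)^{2} = 63 \cdot 0^{2} = 63 \cdot 0 = 0$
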